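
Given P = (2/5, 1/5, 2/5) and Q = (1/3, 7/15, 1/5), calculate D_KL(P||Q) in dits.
0.0785 dits

KL divergence: D_KL(P||Q) = Σ p(x) log(p(x)/q(x))

Computing term by term:
  x=0: 2/5 × log_10[(2/5)/(1/3)] = 2/5 × 0.0792 = 0.0317
  x=1: 1/5 × log_10[(1/5)/(7/15)] = 1/5 × -0.3680 = -0.0736
  x=2: 2/5 × log_10[(2/5)/(1/5)] = 2/5 × 0.3010 = 0.1204

D_KL(P||Q) = 0.0785 dits

Note: KL divergence is always non-negative and equals 0 iff P = Q.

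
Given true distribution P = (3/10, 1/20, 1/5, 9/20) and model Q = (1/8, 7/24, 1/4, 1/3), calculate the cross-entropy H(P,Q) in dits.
0.6328 dits

Cross-entropy: H(P,Q) = -Σ p(x) log q(x)

Alternatively: H(P,Q) = H(P) + D_KL(P||Q)
H(P) = 0.5178 dits
D_KL(P||Q) = 0.1150 dits

H(P,Q) = 0.5178 + 0.1150 = 0.6328 dits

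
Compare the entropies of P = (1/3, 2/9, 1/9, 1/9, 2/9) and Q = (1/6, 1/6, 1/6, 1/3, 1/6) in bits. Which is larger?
Q

Computing entropies in bits:
H(P) = 2.1972
H(Q) = 2.2516

Distribution Q has higher entropy.

Intuition: The distribution closer to uniform (more spread out) has higher entropy.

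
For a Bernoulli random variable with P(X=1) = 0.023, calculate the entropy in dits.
0.0476 dits

The binary entropy function is:
H(p) = -p log(p) - (1-p) log(1-p)

H(0.023) = -0.023 × log_10(0.023) - 0.977 × log_10(0.977)
H(0.023) = 0.0476 dits

Note: Binary entropy is maximized at p=0.5 (H=1 bit) and minimized at p=0 or p=1 (H=0).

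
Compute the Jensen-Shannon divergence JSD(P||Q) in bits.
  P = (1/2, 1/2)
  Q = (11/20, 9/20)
0.0018 bits

Jensen-Shannon divergence is:
JSD(P||Q) = 0.5 × D_KL(P||M) + 0.5 × D_KL(Q||M)
where M = 0.5 × (P + Q) is the mixture distribution.

M = 0.5 × (1/2, 1/2) + 0.5 × (11/20, 9/20) = (21/40, 19/40)

D_KL(P||M) = 0.0018 bits
D_KL(Q||M) = 0.0018 bits

JSD(P||Q) = 0.5 × 0.0018 + 0.5 × 0.0018 = 0.0018 bits

Unlike KL divergence, JSD is symmetric and bounded: 0 ≤ JSD ≤ log(2).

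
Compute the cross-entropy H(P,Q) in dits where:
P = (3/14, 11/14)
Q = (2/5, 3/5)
0.2596 dits

Cross-entropy: H(P,Q) = -Σ p(x) log q(x)

Alternatively: H(P,Q) = H(P) + D_KL(P||Q)
H(P) = 0.2257 dits
D_KL(P||Q) = 0.0339 dits

H(P,Q) = 0.2257 + 0.0339 = 0.2596 dits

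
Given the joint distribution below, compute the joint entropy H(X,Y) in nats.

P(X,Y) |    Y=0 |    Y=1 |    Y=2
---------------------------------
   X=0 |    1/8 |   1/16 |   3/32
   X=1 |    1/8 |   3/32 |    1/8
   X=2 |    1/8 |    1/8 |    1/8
2.1767 nats

Joint entropy is H(X,Y) = -Σ_{x,y} p(x,y) log p(x,y).

Summing over all non-zero entries:
H(X,Y) = -[1/8·log_e(1/8) + 1/16·log_e(1/16) + 3/32·log_e(3/32) + 1/8·log_e(1/8) + 3/32·log_e(3/32) + 1/8·log_e(1/8) + 1/8·log_e(1/8) + 1/8·log_e(1/8) + 1/8·log_e(1/8)]
H(X,Y) = 2.1767 nats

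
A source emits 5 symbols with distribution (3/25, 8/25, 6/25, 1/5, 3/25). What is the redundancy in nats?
0.0716 nats

Redundancy measures how far a source is from maximum entropy:
R = H_max - H(X)

Maximum entropy for 5 symbols: H_max = log_e(5) = 1.6094 nats
Actual entropy: H(X) = 1.5379 nats
Redundancy: R = 1.6094 - 1.5379 = 0.0716 nats

This redundancy represents potential for compression: the source could be compressed by 0.0716 nats per symbol.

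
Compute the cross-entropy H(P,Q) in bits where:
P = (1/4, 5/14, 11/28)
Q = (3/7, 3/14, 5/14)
1.6829 bits

Cross-entropy: H(P,Q) = -Σ p(x) log q(x)

Alternatively: H(P,Q) = H(P) + D_KL(P||Q)
H(P) = 1.5601 bits
D_KL(P||Q) = 0.1228 bits

H(P,Q) = 1.5601 + 0.1228 = 1.6829 bits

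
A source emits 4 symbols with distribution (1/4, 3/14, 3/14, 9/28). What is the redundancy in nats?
0.0147 nats

Redundancy measures how far a source is from maximum entropy:
R = H_max - H(X)

Maximum entropy for 4 symbols: H_max = log_e(4) = 1.3863 nats
Actual entropy: H(X) = 1.3716 nats
Redundancy: R = 1.3863 - 1.3716 = 0.0147 nats

This redundancy represents potential for compression: the source could be compressed by 0.0147 nats per symbol.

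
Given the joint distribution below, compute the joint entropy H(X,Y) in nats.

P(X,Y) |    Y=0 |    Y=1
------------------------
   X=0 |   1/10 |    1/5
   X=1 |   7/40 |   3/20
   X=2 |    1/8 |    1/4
1.7482 nats

Joint entropy is H(X,Y) = -Σ_{x,y} p(x,y) log p(x,y).

Summing over all non-zero entries:
H(X,Y) = -[1/10·log_e(1/10) + 1/5·log_e(1/5) + 7/40·log_e(7/40) + 3/20·log_e(3/20) + 1/8·log_e(1/8) + 1/4·log_e(1/4)]
H(X,Y) = 1.7482 nats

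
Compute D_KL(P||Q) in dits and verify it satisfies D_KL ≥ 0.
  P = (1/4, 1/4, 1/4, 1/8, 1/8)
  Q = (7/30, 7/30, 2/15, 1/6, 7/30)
0.0337 dits

KL divergence satisfies the Gibbs inequality: D_KL(P||Q) ≥ 0 for all distributions P, Q.

D_KL(P||Q) = Σ p(x) log(p(x)/q(x))
Term by term:
  x=0: 1/4 × log_10[(1/4)/(7/30)] = 0.0075
  x=1: 1/4 × log_10[(1/4)/(7/30)] = 0.0075
  x=2: 1/4 × log_10[(1/4)/(2/15)] = 0.0683
  x=3: 1/8 × log_10[(1/8)/(1/6)] = -0.0156
  x=4: 1/8 × log_10[(1/8)/(7/30)] = -0.0339
D_KL(P||Q) = 0.0337 dits

D_KL(P||Q) = 0.0337 ≥ 0 ✓

This non-negativity is a fundamental property: relative entropy cannot be negative because it measures how different Q is from P.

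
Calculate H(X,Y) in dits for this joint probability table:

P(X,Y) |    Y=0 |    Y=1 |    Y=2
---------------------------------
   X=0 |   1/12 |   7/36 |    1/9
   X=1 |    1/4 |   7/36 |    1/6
0.7527 dits

Joint entropy is H(X,Y) = -Σ_{x,y} p(x,y) log p(x,y).

Summing over all non-zero entries:
H(X,Y) = -[1/12·log_10(1/12) + 7/36·log_10(7/36) + 1/9·log_10(1/9) + 1/4·log_10(1/4) + 7/36·log_10(7/36) + 1/6·log_10(1/6)]
H(X,Y) = 0.7527 dits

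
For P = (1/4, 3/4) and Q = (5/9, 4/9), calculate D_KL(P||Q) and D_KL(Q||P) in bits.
D_KL(P||Q) = 0.2782, D_KL(Q||P) = 0.3045

KL divergence is not symmetric: D_KL(P||Q) ≠ D_KL(Q||P) in general.

D_KL(P||Q) = 0.2782 bits
D_KL(Q||P) = 0.3045 bits

No, they are not equal!

This asymmetry is why KL divergence is not a true distance metric.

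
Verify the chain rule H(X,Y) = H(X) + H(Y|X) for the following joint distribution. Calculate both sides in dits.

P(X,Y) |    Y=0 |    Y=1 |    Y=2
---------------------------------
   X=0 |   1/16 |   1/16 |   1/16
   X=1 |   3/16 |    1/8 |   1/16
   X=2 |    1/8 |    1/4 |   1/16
H(X,Y) = 0.8889, H(X) = 0.4531, H(Y|X) = 0.4358 (all in dits)

Chain rule: H(X,Y) = H(X) + H(Y|X)

Left side — joint entropy directly:
H(X,Y) = -Σ p(x,y) log p(x,y) = 0.8889 dits

Right side — compute H(Y|X) from the conditional distributions:
P(X) = (3/16, 3/8, 7/16), so H(X) = 0.4531 dits
H(Y|X) = Σ_x P(X=x) · H(Y|X=x):
  P(Y|X=0) = (1/3, 1/3, 1/3), H(Y|X=0) = 0.4771, weight P(X=0) = 3/16
  P(Y|X=1) = (1/2, 1/3, 1/6), H(Y|X=1) = 0.4392, weight P(X=1) = 3/8
  P(Y|X=2) = (2/7, 4/7, 1/7), H(Y|X=2) = 0.4151, weight P(X=2) = 7/16
H(Y|X) = 0.4358 dits

H(X) + H(Y|X) = 0.4531 + 0.4358 = 0.8889 dits

Both sides equal 0.8889 dits. ✓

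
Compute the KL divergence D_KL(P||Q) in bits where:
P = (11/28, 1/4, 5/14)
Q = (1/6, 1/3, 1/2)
0.2089 bits

KL divergence: D_KL(P||Q) = Σ p(x) log(p(x)/q(x))

Computing term by term:
  x=0: 11/28 × log_2[(11/28)/(1/6)] = 11/28 × 1.2370 = 0.4860
  x=1: 1/4 × log_2[(1/4)/(1/3)] = 1/4 × -0.4150 = -0.1038
  x=2: 5/14 × log_2[(5/14)/(1/2)] = 5/14 × -0.4854 = -0.1734

D_KL(P||Q) = 0.2089 bits

Note: KL divergence is always non-negative and equals 0 iff P = Q.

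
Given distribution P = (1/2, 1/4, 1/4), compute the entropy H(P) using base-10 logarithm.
0.4515 dits

Shannon entropy is H(X) = -Σ p(x) log p(x).

For P = (1/2, 1/4, 1/4):
H = -1/2 × log_10(1/2) -1/4 × log_10(1/4) -1/4 × log_10(1/4)
H = 0.4515 dits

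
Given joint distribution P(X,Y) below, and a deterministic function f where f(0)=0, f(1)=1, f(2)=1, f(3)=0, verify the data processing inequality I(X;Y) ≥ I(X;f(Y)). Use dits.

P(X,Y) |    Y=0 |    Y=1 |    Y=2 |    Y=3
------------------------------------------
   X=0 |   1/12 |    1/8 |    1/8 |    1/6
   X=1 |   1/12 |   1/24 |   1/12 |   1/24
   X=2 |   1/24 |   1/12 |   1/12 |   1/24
I(X;Y) = 0.0154, I(X;f(Y)) = 0.0046, inequality holds: 0.0154 ≥ 0.0046

Data Processing Inequality: For any Markov chain X → Y → Z, we have I(X;Y) ≥ I(X;Z).

Here Z = f(Y) is a deterministic function of Y, forming X → Y → Z.

Original I(X;Y) = 0.0154 dits

After applying f:
P(X,Z) where Z=f(Y):
- P(X,Z=0) = P(X,Y=0) + P(X,Y=3)
- P(X,Z=1) = P(X,Y=1) + P(X,Y=2)

I(X;Z) = I(X;f(Y)) = 0.0046 dits

Verification: 0.0154 ≥ 0.0046 ✓

Information cannot be created by processing; the function f can only lose information about X.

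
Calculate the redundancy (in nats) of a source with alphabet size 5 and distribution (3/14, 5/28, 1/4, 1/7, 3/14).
0.0170 nats

Redundancy measures how far a source is from maximum entropy:
R = H_max - H(X)

Maximum entropy for 5 symbols: H_max = log_e(5) = 1.6094 nats
Actual entropy: H(X) = 1.5924 nats
Redundancy: R = 1.6094 - 1.5924 = 0.0170 nats

This redundancy represents potential for compression: the source could be compressed by 0.0170 nats per symbol.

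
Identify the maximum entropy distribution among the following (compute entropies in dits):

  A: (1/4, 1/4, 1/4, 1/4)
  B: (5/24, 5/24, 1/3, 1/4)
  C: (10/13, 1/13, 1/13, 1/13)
A

For a discrete distribution over n outcomes, entropy is maximized by the uniform distribution.

Computing entropies:
H(A) = 0.6021 dits
H(B) = 0.5934 dits
H(C) = 0.3447 dits

The uniform distribution (where all probabilities equal 1/4) achieves the maximum entropy of log_10(4) = 0.6021 dits.

Distribution A has the highest entropy.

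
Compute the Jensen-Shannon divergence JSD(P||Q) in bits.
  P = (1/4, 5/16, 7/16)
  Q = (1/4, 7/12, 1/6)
0.0754 bits

Jensen-Shannon divergence is:
JSD(P||Q) = 0.5 × D_KL(P||M) + 0.5 × D_KL(Q||M)
where M = 0.5 × (P + Q) is the mixture distribution.

M = 0.5 × (1/4, 5/16, 7/16) + 0.5 × (1/4, 7/12, 1/6) = (1/4, 0.447917, 0.302083)

D_KL(P||M) = 0.0715 bits
D_KL(Q||M) = 0.0793 bits

JSD(P||Q) = 0.5 × 0.0715 + 0.5 × 0.0793 = 0.0754 bits

Unlike KL divergence, JSD is symmetric and bounded: 0 ≤ JSD ≤ log(2).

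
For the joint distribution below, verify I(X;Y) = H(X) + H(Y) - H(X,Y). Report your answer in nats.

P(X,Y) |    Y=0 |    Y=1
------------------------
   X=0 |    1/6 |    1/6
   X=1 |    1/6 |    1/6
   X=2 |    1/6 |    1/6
I(X;Y) = 0.0000 nats

Mutual information has multiple equivalent forms:
- I(X;Y) = H(X) - H(X|Y)
- I(X;Y) = H(Y) - H(Y|X)
- I(X;Y) = H(X) + H(Y) - H(X,Y)

Computing all quantities:
H(X) = 1.0986, H(Y) = 0.6931, H(X,Y) = 1.7918
H(X|Y) = 1.0986, H(Y|X) = 0.6931

Verification:
H(X) - H(X|Y) = 1.0986 - 1.0986 = 0.0000
H(Y) - H(Y|X) = 0.6931 - 0.6931 = 0.0000
H(X) + H(Y) - H(X,Y) = 1.0986 + 0.6931 - 1.7918 = 0.0000

All forms give I(X;Y) = 0.0000 nats. ✓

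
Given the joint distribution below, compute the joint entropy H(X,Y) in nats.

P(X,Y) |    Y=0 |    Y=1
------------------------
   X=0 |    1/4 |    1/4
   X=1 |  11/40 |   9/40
1.3838 nats

Joint entropy is H(X,Y) = -Σ_{x,y} p(x,y) log p(x,y).

Summing over all non-zero entries:
H(X,Y) = -[1/4·log_e(1/4) + 1/4·log_e(1/4) + 11/40·log_e(11/40) + 9/40·log_e(9/40)]
H(X,Y) = 1.3838 nats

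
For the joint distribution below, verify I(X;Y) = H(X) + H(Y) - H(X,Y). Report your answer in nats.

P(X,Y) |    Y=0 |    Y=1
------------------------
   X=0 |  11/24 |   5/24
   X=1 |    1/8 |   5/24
I(X;Y) = 0.0446 nats

Mutual information has multiple equivalent forms:
- I(X;Y) = H(X) - H(X|Y)
- I(X;Y) = H(Y) - H(Y|X)
- I(X;Y) = H(X) + H(Y) - H(X,Y)

Computing all quantities:
H(X) = 0.6365, H(Y) = 0.6792, H(X,Y) = 1.2711
H(X|Y) = 0.5919, H(Y|X) = 0.6346

Verification:
H(X) - H(X|Y) = 0.6365 - 0.5919 = 0.0446
H(Y) - H(Y|X) = 0.6792 - 0.6346 = 0.0446
H(X) + H(Y) - H(X,Y) = 0.6365 + 0.6792 - 1.2711 = 0.0446

All forms give I(X;Y) = 0.0446 nats. ✓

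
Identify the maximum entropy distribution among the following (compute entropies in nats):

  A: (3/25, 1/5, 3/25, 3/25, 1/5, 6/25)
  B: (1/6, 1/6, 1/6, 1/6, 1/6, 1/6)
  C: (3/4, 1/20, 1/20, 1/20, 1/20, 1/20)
B

For a discrete distribution over n outcomes, entropy is maximized by the uniform distribution.

Computing entropies:
H(A) = 1.7496 nats
H(B) = 1.7918 nats
H(C) = 0.9647 nats

The uniform distribution (where all probabilities equal 1/6) achieves the maximum entropy of log_e(6) = 1.7918 nats.

Distribution B has the highest entropy.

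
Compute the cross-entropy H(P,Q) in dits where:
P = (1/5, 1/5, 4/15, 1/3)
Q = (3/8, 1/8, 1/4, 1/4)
0.6270 dits

Cross-entropy: H(P,Q) = -Σ p(x) log q(x)

Alternatively: H(P,Q) = H(P) + D_KL(P||Q)
H(P) = 0.5917 dits
D_KL(P||Q) = 0.0353 dits

H(P,Q) = 0.5917 + 0.0353 = 0.6270 dits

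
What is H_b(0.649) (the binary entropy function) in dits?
0.2815 dits

The binary entropy function is:
H(p) = -p log(p) - (1-p) log(1-p)

H(0.649) = -0.649 × log_10(0.649) - 0.351 × log_10(0.351)
H(0.649) = 0.2815 dits

Note: Binary entropy is maximized at p=0.5 (H=1 bit) and minimized at p=0 or p=1 (H=0).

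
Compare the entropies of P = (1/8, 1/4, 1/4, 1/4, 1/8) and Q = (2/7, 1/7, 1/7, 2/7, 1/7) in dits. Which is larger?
P

Computing entropies in dits:
H(P) = 0.6773
H(Q) = 0.6731

Distribution P has higher entropy.

Intuition: The distribution closer to uniform (more spread out) has higher entropy.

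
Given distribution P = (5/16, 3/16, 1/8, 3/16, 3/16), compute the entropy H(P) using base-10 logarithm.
0.6797 dits

Shannon entropy is H(X) = -Σ p(x) log p(x).

For P = (5/16, 3/16, 1/8, 3/16, 3/16):
H = -5/16 × log_10(5/16) -3/16 × log_10(3/16) -1/8 × log_10(1/8) -3/16 × log_10(3/16) -3/16 × log_10(3/16)
H = 0.6797 dits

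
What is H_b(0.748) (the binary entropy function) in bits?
0.8144 bits

The binary entropy function is:
H(p) = -p log(p) - (1-p) log(1-p)

H(0.748) = -0.748 × log_2(0.748) - 0.252 × log_2(0.252)
H(0.748) = 0.8144 bits

Note: Binary entropy is maximized at p=0.5 (H=1 bit) and minimized at p=0 or p=1 (H=0).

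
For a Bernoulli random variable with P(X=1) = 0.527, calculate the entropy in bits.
0.9979 bits

The binary entropy function is:
H(p) = -p log(p) - (1-p) log(1-p)

H(0.527) = -0.527 × log_2(0.527) - 0.473 × log_2(0.473)
H(0.527) = 0.9979 bits

Note: Binary entropy is maximized at p=0.5 (H=1 bit) and minimized at p=0 or p=1 (H=0).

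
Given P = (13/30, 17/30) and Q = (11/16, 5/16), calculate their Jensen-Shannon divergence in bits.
0.0479 bits

Jensen-Shannon divergence is:
JSD(P||Q) = 0.5 × D_KL(P||M) + 0.5 × D_KL(Q||M)
where M = 0.5 × (P + Q) is the mixture distribution.

M = 0.5 × (13/30, 17/30) + 0.5 × (11/16, 5/16) = (0.560417, 0.439583)

D_KL(P||M) = 0.0468 bits
D_KL(Q||M) = 0.0489 bits

JSD(P||Q) = 0.5 × 0.0468 + 0.5 × 0.0489 = 0.0479 bits

Unlike KL divergence, JSD is symmetric and bounded: 0 ≤ JSD ≤ log(2).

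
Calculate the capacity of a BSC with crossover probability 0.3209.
0.0946 bits

For a binary symmetric channel (BSC) with error probability p:
Capacity C = 1 - H(p) bits per symbol

where H(p) = -p log₂(p) - (1-p) log₂(1-p) is the binary entropy function.

H(0.3209) = 0.9054 bits
C = 1 - 0.9054 = 0.0946 bits per symbol

This means we can reliably transmit up to 0.0946 bits of information per channel use.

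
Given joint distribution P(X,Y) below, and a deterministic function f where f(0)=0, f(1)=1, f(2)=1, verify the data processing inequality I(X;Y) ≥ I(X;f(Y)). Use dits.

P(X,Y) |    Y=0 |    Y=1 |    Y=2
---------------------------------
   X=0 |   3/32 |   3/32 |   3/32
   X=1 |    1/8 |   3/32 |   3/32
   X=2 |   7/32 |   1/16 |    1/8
I(X;Y) = 0.0099, I(X;f(Y)) = 0.0068, inequality holds: 0.0099 ≥ 0.0068

Data Processing Inequality: For any Markov chain X → Y → Z, we have I(X;Y) ≥ I(X;Z).

Here Z = f(Y) is a deterministic function of Y, forming X → Y → Z.

Original I(X;Y) = 0.0099 dits

After applying f:
P(X,Z) where Z=f(Y):
- P(X,Z=0) = P(X,Y=0)
- P(X,Z=1) = P(X,Y=1) + P(X,Y=2)

I(X;Z) = I(X;f(Y)) = 0.0068 dits

Verification: 0.0099 ≥ 0.0068 ✓

Information cannot be created by processing; the function f can only lose information about X.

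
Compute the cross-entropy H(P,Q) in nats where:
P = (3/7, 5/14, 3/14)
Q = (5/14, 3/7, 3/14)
1.0740 nats

Cross-entropy: H(P,Q) = -Σ p(x) log q(x)

Alternatively: H(P,Q) = H(P) + D_KL(P||Q)
H(P) = 1.0609 nats
D_KL(P||Q) = 0.0130 nats

H(P,Q) = 1.0609 + 0.0130 = 1.0740 nats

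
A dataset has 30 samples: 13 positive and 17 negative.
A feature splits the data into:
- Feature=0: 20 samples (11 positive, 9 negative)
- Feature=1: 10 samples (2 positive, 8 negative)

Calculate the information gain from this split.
0.0846 bits

Information Gain = H(Y) - H(Y|Feature)

Before split:
P(positive) = 13/30 = 0.4333
H(Y) = 0.9871 bits

After split:
Feature=0: H = 0.9928 bits (weight = 20/30)
Feature=1: H = 0.7219 bits (weight = 10/30)
H(Y|Feature) = (20/30)×0.9928 + (10/30)×0.7219 = 0.9025 bits

Information Gain = 0.9871 - 0.9025 = 0.0846 bits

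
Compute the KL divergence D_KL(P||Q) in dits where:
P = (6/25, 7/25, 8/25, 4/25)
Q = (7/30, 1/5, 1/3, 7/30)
0.0120 dits

KL divergence: D_KL(P||Q) = Σ p(x) log(p(x)/q(x))

Computing term by term:
  x=0: 6/25 × log_10[(6/25)/(7/30)] = 6/25 × 0.0122 = 0.0029
  x=1: 7/25 × log_10[(7/25)/(1/5)] = 7/25 × 0.1461 = 0.0409
  x=2: 8/25 × log_10[(8/25)/(1/3)] = 8/25 × -0.0177 = -0.0057
  x=3: 4/25 × log_10[(4/25)/(7/30)] = 4/25 × -0.1639 = -0.0262

D_KL(P||Q) = 0.0120 dits

Note: KL divergence is always non-negative and equals 0 iff P = Q.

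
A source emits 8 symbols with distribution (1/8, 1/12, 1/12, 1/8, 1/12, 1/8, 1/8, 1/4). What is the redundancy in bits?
0.1038 bits

Redundancy measures how far a source is from maximum entropy:
R = H_max - H(X)

Maximum entropy for 8 symbols: H_max = log_2(8) = 3.0000 bits
Actual entropy: H(X) = 2.8962 bits
Redundancy: R = 3.0000 - 2.8962 = 0.1038 bits

This redundancy represents potential for compression: the source could be compressed by 0.1038 bits per symbol.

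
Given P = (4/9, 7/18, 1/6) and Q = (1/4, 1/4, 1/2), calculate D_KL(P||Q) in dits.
0.1062 dits

KL divergence: D_KL(P||Q) = Σ p(x) log(p(x)/q(x))

Computing term by term:
  x=0: 4/9 × log_10[(4/9)/(1/4)] = 4/9 × 0.2499 = 0.1111
  x=1: 7/18 × log_10[(7/18)/(1/4)] = 7/18 × 0.1919 = 0.0746
  x=2: 1/6 × log_10[(1/6)/(1/2)] = 1/6 × -0.4771 = -0.0795

D_KL(P||Q) = 0.1062 dits

Note: KL divergence is always non-negative and equals 0 iff P = Q.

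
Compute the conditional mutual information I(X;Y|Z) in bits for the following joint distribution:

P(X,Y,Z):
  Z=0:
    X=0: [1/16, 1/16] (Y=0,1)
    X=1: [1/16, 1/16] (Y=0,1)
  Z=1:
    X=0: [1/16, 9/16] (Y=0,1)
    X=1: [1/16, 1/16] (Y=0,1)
0.0694 bits

Conditional mutual information: I(X;Y|Z) = H(X|Z) + H(Y|Z) - H(X,Y|Z)

H(Z) = 0.8113
H(X,Z) = 1.5488 → H(X|Z) = 0.7375
H(Y,Z) = 1.5488 → H(Y|Z) = 0.7375
H(X,Y,Z) = 2.2169 → H(X,Y|Z) = 1.4056

I(X;Y|Z) = 0.7375 + 0.7375 - 1.4056 = 0.0694 bits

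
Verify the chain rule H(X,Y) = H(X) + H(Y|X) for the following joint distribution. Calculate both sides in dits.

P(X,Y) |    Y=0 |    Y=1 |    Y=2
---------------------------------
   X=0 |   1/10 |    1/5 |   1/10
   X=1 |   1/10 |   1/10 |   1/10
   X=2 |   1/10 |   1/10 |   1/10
H(X,Y) = 0.9398, H(X) = 0.4729, H(Y|X) = 0.4669 (all in dits)

Chain rule: H(X,Y) = H(X) + H(Y|X)

Left side — joint entropy directly:
H(X,Y) = -Σ p(x,y) log p(x,y) = 0.9398 dits

Right side — compute H(Y|X) from the conditional distributions:
P(X) = (2/5, 3/10, 3/10), so H(X) = 0.4729 dits
H(Y|X) = Σ_x P(X=x) · H(Y|X=x):
  P(Y|X=0) = (1/4, 1/2, 1/4), H(Y|X=0) = 0.4515, weight P(X=0) = 2/5
  P(Y|X=1) = (1/3, 1/3, 1/3), H(Y|X=1) = 0.4771, weight P(X=1) = 3/10
  P(Y|X=2) = (1/3, 1/3, 1/3), H(Y|X=2) = 0.4771, weight P(X=2) = 3/10
H(Y|X) = 0.4669 dits

H(X) + H(Y|X) = 0.4729 + 0.4669 = 0.9398 dits

Both sides equal 0.9398 dits. ✓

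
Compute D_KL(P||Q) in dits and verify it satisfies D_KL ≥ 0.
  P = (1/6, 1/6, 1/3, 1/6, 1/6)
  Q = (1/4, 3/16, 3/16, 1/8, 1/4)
0.0369 dits

KL divergence satisfies the Gibbs inequality: D_KL(P||Q) ≥ 0 for all distributions P, Q.

D_KL(P||Q) = Σ p(x) log(p(x)/q(x))
Term by term:
  x=0: 1/6 × log_10[(1/6)/(1/4)] = -0.0293
  x=1: 1/6 × log_10[(1/6)/(3/16)] = -0.0085
  x=2: 1/3 × log_10[(1/3)/(3/16)] = 0.0833
  x=3: 1/6 × log_10[(1/6)/(1/8)] = 0.0208
  x=4: 1/6 × log_10[(1/6)/(1/4)] = -0.0293
D_KL(P||Q) = 0.0369 dits

D_KL(P||Q) = 0.0369 ≥ 0 ✓

This non-negativity is a fundamental property: relative entropy cannot be negative because it measures how different Q is from P.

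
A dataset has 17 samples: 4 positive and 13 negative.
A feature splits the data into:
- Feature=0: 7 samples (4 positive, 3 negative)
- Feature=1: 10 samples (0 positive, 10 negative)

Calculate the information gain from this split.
0.3814 bits

Information Gain = H(Y) - H(Y|Feature)

Before split:
P(positive) = 4/17 = 0.2353
H(Y) = 0.7871 bits

After split:
Feature=0: H = 0.9852 bits (weight = 7/17)
Feature=1: H = 0.0000 bits (weight = 10/17)
H(Y|Feature) = (7/17)×0.9852 + (10/17)×0.0000 = 0.4057 bits

Information Gain = 0.7871 - 0.4057 = 0.3814 bits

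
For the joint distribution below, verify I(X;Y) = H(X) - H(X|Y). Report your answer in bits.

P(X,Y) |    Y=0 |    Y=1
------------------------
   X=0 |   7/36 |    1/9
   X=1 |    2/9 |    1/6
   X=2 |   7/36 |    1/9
I(X;Y) = 0.0030 bits

Mutual information has multiple equivalent forms:
- I(X;Y) = H(X) - H(X|Y)
- I(X;Y) = H(Y) - H(Y|X)
- I(X;Y) = H(X) + H(Y) - H(X,Y)

Computing all quantities:
H(X) = 1.5752, H(Y) = 0.9641, H(X,Y) = 2.5362
H(X|Y) = 1.5722, H(Y|X) = 0.9610

Verification:
H(X) - H(X|Y) = 1.5752 - 1.5722 = 0.0030
H(Y) - H(Y|X) = 0.9641 - 0.9610 = 0.0030
H(X) + H(Y) - H(X,Y) = 1.5752 + 0.9641 - 2.5362 = 0.0030

All forms give I(X;Y) = 0.0030 bits. ✓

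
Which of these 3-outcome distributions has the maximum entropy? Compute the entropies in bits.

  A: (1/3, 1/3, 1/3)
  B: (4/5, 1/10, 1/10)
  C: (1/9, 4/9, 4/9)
A

For a discrete distribution over n outcomes, entropy is maximized by the uniform distribution.

Computing entropies:
H(A) = 1.5850 bits
H(B) = 0.9219 bits
H(C) = 1.3921 bits

The uniform distribution (where all probabilities equal 1/3) achieves the maximum entropy of log_2(3) = 1.5850 bits.

Distribution A has the highest entropy.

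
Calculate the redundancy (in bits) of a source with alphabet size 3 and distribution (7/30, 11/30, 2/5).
0.0356 bits

Redundancy measures how far a source is from maximum entropy:
R = H_max - H(X)

Maximum entropy for 3 symbols: H_max = log_2(3) = 1.5850 bits
Actual entropy: H(X) = 1.5494 bits
Redundancy: R = 1.5850 - 1.5494 = 0.0356 bits

This redundancy represents potential for compression: the source could be compressed by 0.0356 bits per symbol.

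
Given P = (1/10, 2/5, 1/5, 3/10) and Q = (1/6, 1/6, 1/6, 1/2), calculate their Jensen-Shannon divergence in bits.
0.0611 bits

Jensen-Shannon divergence is:
JSD(P||Q) = 0.5 × D_KL(P||M) + 0.5 × D_KL(Q||M)
where M = 0.5 × (P + Q) is the mixture distribution.

M = 0.5 × (1/10, 2/5, 1/5, 3/10) + 0.5 × (1/6, 1/6, 1/6, 1/2) = (2/15, 0.283333, 0.183333, 2/5)

D_KL(P||M) = 0.0581 bits
D_KL(Q||M) = 0.0641 bits

JSD(P||Q) = 0.5 × 0.0581 + 0.5 × 0.0641 = 0.0611 bits

Unlike KL divergence, JSD is symmetric and bounded: 0 ≤ JSD ≤ log(2).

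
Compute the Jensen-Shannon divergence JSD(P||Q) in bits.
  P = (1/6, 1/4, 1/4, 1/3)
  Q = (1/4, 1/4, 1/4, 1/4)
0.0104 bits

Jensen-Shannon divergence is:
JSD(P||Q) = 0.5 × D_KL(P||M) + 0.5 × D_KL(Q||M)
where M = 0.5 × (P + Q) is the mixture distribution.

M = 0.5 × (1/6, 1/4, 1/4, 1/3) + 0.5 × (1/4, 1/4, 1/4, 1/4) = (5/24, 1/4, 1/4, 7/24)

D_KL(P||M) = 0.0106 bits
D_KL(Q||M) = 0.0102 bits

JSD(P||Q) = 0.5 × 0.0106 + 0.5 × 0.0102 = 0.0104 bits

Unlike KL divergence, JSD is symmetric and bounded: 0 ≤ JSD ≤ log(2).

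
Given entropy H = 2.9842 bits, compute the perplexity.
7.9129

Perplexity is 2^H (or exp(H) for natural log).

H = 2.9842 bits
Perplexity = 2^2.9842 = 7.9129

Interpretation: The model's uncertainty is equivalent to choosing uniformly among 7.9 options.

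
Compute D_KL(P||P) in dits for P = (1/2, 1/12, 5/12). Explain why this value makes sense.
0.0000 dits

KL divergence satisfies the Gibbs inequality: D_KL(P||Q) ≥ 0 for all distributions P, Q.

D_KL(P||Q) = Σ p(x) log(p(x)/q(x))
Each term is p(x) × log_10(p(x)/p(x)) = p(x) × log_10(1) = 0, so the sum is 0.
D_KL(P||Q) = 0.0000 dits

When P = Q, the KL divergence is exactly 0, as there is no 'divergence' between identical distributions.

This non-negativity is a fundamental property: relative entropy cannot be negative because it measures how different Q is from P.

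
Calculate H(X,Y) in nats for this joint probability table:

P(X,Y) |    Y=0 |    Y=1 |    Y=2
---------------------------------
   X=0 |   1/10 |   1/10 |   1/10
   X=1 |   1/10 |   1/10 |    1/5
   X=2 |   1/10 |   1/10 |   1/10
2.1640 nats

Joint entropy is H(X,Y) = -Σ_{x,y} p(x,y) log p(x,y).

Summing over all non-zero entries:
H(X,Y) = -[1/10·log_e(1/10) + 1/10·log_e(1/10) + 1/10·log_e(1/10) + 1/10·log_e(1/10) + 1/10·log_e(1/10) + 1/5·log_e(1/5) + 1/10·log_e(1/10) + 1/10·log_e(1/10) + 1/10·log_e(1/10)]
H(X,Y) = 2.1640 nats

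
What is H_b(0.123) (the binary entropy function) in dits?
0.1619 dits

The binary entropy function is:
H(p) = -p log(p) - (1-p) log(1-p)

H(0.123) = -0.123 × log_10(0.123) - 0.877 × log_10(0.877)
H(0.123) = 0.1619 dits

Note: Binary entropy is maximized at p=0.5 (H=1 bit) and minimized at p=0 or p=1 (H=0).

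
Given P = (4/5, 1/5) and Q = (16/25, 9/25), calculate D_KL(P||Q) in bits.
0.0879 bits

KL divergence: D_KL(P||Q) = Σ p(x) log(p(x)/q(x))

Computing term by term:
  x=0: 4/5 × log_2[(4/5)/(16/25)] = 4/5 × 0.3219 = 0.2575
  x=1: 1/5 × log_2[(1/5)/(9/25)] = 1/5 × -0.8480 = -0.1696

D_KL(P||Q) = 0.0879 bits

Note: KL divergence is always non-negative and equals 0 iff P = Q.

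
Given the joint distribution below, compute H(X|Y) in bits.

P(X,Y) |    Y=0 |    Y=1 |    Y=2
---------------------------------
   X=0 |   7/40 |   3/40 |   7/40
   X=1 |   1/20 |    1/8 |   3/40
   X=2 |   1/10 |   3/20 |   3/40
1.4707 bits

Using the chain rule: H(X|Y) = H(X,Y) - H(Y)

First, compute H(X,Y) = 3.0548 bits

Marginal P(Y) = (13/40, 7/20, 13/40)
H(Y) = 1.5841 bits

H(X|Y) = H(X,Y) - H(Y) = 3.0548 - 1.5841 = 1.4707 bits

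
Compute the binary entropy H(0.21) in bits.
0.7415 bits

The binary entropy function is:
H(p) = -p log(p) - (1-p) log(1-p)

H(0.21) = -0.21 × log_2(0.21) - 0.79 × log_2(0.79)
H(0.21) = 0.7415 bits

Note: Binary entropy is maximized at p=0.5 (H=1 bit) and minimized at p=0 or p=1 (H=0).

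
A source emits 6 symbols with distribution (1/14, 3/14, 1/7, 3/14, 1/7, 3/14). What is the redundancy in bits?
0.0822 bits

Redundancy measures how far a source is from maximum entropy:
R = H_max - H(X)

Maximum entropy for 6 symbols: H_max = log_2(6) = 2.5850 bits
Actual entropy: H(X) = 2.5027 bits
Redundancy: R = 2.5850 - 2.5027 = 0.0822 bits

This redundancy represents potential for compression: the source could be compressed by 0.0822 bits per symbol.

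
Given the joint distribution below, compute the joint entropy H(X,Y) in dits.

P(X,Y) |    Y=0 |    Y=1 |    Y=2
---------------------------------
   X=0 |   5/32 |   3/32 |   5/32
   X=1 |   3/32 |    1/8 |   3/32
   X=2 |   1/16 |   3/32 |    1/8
0.9385 dits

Joint entropy is H(X,Y) = -Σ_{x,y} p(x,y) log p(x,y).

Summing over all non-zero entries:
H(X,Y) = -[5/32·log_10(5/32) + 3/32·log_10(3/32) + 5/32·log_10(5/32) + 3/32·log_10(3/32) + 1/8·log_10(1/8) + 3/32·log_10(3/32) + 1/16·log_10(1/16) + 3/32·log_10(3/32) + 1/8·log_10(1/8)]
H(X,Y) = 0.9385 dits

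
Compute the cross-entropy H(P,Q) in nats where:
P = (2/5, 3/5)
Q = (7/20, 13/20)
0.6784 nats

Cross-entropy: H(P,Q) = -Σ p(x) log q(x)

Alternatively: H(P,Q) = H(P) + D_KL(P||Q)
H(P) = 0.6730 nats
D_KL(P||Q) = 0.0054 nats

H(P,Q) = 0.6730 + 0.0054 = 0.6784 nats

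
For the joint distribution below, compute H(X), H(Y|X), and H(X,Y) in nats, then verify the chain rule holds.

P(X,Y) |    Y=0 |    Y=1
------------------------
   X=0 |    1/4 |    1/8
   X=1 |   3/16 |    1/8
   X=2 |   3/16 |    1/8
H(X,Y) = 1.7541, H(X) = 1.0948, H(Y|X) = 0.6593 (all in nats)

Chain rule: H(X,Y) = H(X) + H(Y|X)

Left side — joint entropy directly:
H(X,Y) = -Σ p(x,y) log p(x,y) = 1.7541 nats

Right side — compute H(Y|X) from the conditional distributions:
P(X) = (3/8, 5/16, 5/16), so H(X) = 1.0948 nats
H(Y|X) = Σ_x P(X=x) · H(Y|X=x):
  P(Y|X=0) = (2/3, 1/3), H(Y|X=0) = 0.6365, weight P(X=0) = 3/8
  P(Y|X=1) = (3/5, 2/5), H(Y|X=1) = 0.6730, weight P(X=1) = 5/16
  P(Y|X=2) = (3/5, 2/5), H(Y|X=2) = 0.6730, weight P(X=2) = 5/16
H(Y|X) = 0.6593 nats

H(X) + H(Y|X) = 1.0948 + 0.6593 = 1.7541 nats

Both sides equal 1.7541 nats. ✓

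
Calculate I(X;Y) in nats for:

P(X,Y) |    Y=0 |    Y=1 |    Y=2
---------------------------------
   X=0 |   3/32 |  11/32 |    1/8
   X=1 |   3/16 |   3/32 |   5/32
0.0858 nats

Mutual information: I(X;Y) = H(X) + H(Y) - H(X,Y)

Marginals:
P(X) = (9/16, 7/16), H(X) = 0.6853 nats
P(Y) = (9/32, 7/16, 9/32), H(Y) = 1.0752 nats

Joint entropy: H(X,Y) = 1.6748 nats

I(X;Y) = 0.6853 + 1.0752 - 1.6748 = 0.0858 nats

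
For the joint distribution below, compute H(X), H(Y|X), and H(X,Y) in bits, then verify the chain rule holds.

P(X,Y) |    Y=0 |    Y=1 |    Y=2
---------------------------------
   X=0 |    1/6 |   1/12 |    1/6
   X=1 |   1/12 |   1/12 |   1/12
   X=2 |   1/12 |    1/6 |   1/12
H(X,Y) = 3.0850, H(X) = 1.5546, H(Y|X) = 1.5304 (all in bits)

Chain rule: H(X,Y) = H(X) + H(Y|X)

Left side — joint entropy directly:
H(X,Y) = -Σ p(x,y) log p(x,y) = 3.0850 bits

Right side — compute H(Y|X) from the conditional distributions:
P(X) = (5/12, 1/4, 1/3), so H(X) = 1.5546 bits
H(Y|X) = Σ_x P(X=x) · H(Y|X=x):
  P(Y|X=0) = (2/5, 1/5, 2/5), H(Y|X=0) = 1.5219, weight P(X=0) = 5/12
  P(Y|X=1) = (1/3, 1/3, 1/3), H(Y|X=1) = 1.5850, weight P(X=1) = 1/4
  P(Y|X=2) = (1/4, 1/2, 1/4), H(Y|X=2) = 1.5000, weight P(X=2) = 1/3
H(Y|X) = 1.5304 bits

H(X) + H(Y|X) = 1.5546 + 1.5304 = 3.0850 bits

Both sides equal 3.0850 bits. ✓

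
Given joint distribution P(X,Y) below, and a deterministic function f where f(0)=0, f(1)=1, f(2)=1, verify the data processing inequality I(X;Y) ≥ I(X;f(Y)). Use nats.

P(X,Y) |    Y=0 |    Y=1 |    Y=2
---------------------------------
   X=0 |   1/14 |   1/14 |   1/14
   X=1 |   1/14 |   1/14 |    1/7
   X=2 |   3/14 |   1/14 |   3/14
I(X;Y) = 0.0263, I(X;f(Y)) = 0.0132, inequality holds: 0.0263 ≥ 0.0132

Data Processing Inequality: For any Markov chain X → Y → Z, we have I(X;Y) ≥ I(X;Z).

Here Z = f(Y) is a deterministic function of Y, forming X → Y → Z.

Original I(X;Y) = 0.0263 nats

After applying f:
P(X,Z) where Z=f(Y):
- P(X,Z=0) = P(X,Y=0)
- P(X,Z=1) = P(X,Y=1) + P(X,Y=2)

I(X;Z) = I(X;f(Y)) = 0.0132 nats

Verification: 0.0263 ≥ 0.0132 ✓

Information cannot be created by processing; the function f can only lose information about X.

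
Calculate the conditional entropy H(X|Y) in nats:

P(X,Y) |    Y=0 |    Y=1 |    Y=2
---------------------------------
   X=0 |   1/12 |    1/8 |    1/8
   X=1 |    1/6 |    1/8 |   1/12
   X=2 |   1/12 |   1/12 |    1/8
1.0680 nats

Using the chain rule: H(X|Y) = H(X,Y) - H(Y)

First, compute H(X,Y) = 2.1666 nats

Marginal P(Y) = (1/3, 1/3, 1/3)
H(Y) = 1.0986 nats

H(X|Y) = H(X,Y) - H(Y) = 2.1666 - 1.0986 = 1.0680 nats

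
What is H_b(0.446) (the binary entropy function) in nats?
0.6873 nats

The binary entropy function is:
H(p) = -p log(p) - (1-p) log(1-p)

H(0.446) = -0.446 × log_e(0.446) - 0.554 × log_e(0.554)
H(0.446) = 0.6873 nats

Note: Binary entropy is maximized at p=0.5 (H=1 bit) and minimized at p=0 or p=1 (H=0).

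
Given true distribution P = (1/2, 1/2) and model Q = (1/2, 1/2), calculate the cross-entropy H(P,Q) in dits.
0.3010 dits

Cross-entropy: H(P,Q) = -Σ p(x) log q(x)

Alternatively: H(P,Q) = H(P) + D_KL(P||Q)
H(P) = 0.3010 dits
D_KL(P||Q) = 0.0000 dits

H(P,Q) = 0.3010 + 0.0000 = 0.3010 dits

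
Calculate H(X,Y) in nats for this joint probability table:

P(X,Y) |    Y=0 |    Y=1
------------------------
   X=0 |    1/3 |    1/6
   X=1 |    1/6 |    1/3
1.3297 nats

Joint entropy is H(X,Y) = -Σ_{x,y} p(x,y) log p(x,y).

Summing over all non-zero entries:
H(X,Y) = -[1/3·log_e(1/3) + 1/6·log_e(1/6) + 1/6·log_e(1/6) + 1/3·log_e(1/3)]
H(X,Y) = 1.3297 nats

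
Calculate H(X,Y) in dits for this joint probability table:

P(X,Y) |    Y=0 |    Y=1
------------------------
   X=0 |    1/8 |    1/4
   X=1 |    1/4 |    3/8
0.5737 dits

Joint entropy is H(X,Y) = -Σ_{x,y} p(x,y) log p(x,y).

Summing over all non-zero entries:
H(X,Y) = -[1/8·log_10(1/8) + 1/4·log_10(1/4) + 1/4·log_10(1/4) + 3/8·log_10(3/8)]
H(X,Y) = 0.5737 dits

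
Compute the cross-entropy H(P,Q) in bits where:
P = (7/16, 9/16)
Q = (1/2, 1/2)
1.0000 bits

Cross-entropy: H(P,Q) = -Σ p(x) log q(x)

Alternatively: H(P,Q) = H(P) + D_KL(P||Q)
H(P) = 0.9887 bits
D_KL(P||Q) = 0.0113 bits

H(P,Q) = 0.9887 + 0.0113 = 1.0000 bits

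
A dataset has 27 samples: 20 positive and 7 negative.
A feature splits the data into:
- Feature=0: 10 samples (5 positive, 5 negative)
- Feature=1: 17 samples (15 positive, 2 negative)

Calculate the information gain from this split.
0.1262 bits

Information Gain = H(Y) - H(Y|Feature)

Before split:
P(positive) = 20/27 = 0.7407
H(Y) = 0.8256 bits

After split:
Feature=0: H = 1.0000 bits (weight = 10/27)
Feature=1: H = 0.5226 bits (weight = 17/27)
H(Y|Feature) = (10/27)×1.0000 + (17/27)×0.5226 = 0.6994 bits

Information Gain = 0.8256 - 0.6994 = 0.1262 bits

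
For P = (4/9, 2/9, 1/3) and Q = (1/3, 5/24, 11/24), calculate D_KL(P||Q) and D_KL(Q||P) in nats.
D_KL(P||Q) = 0.0360, D_KL(Q||P) = 0.0366

KL divergence is not symmetric: D_KL(P||Q) ≠ D_KL(Q||P) in general.

D_KL(P||Q) = 0.0360 nats
D_KL(Q||P) = 0.0366 nats

No, they are not equal!

This asymmetry is why KL divergence is not a true distance metric.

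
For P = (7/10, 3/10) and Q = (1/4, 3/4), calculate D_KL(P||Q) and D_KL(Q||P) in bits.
D_KL(P||Q) = 0.6432, D_KL(Q||P) = 0.6201

KL divergence is not symmetric: D_KL(P||Q) ≠ D_KL(Q||P) in general.

D_KL(P||Q) = 0.6432 bits
D_KL(Q||P) = 0.6201 bits

No, they are not equal!

This asymmetry is why KL divergence is not a true distance metric.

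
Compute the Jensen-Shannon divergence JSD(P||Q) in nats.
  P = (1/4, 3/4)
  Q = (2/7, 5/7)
0.0008 nats

Jensen-Shannon divergence is:
JSD(P||Q) = 0.5 × D_KL(P||M) + 0.5 × D_KL(Q||M)
where M = 0.5 × (P + Q) is the mixture distribution.

M = 0.5 × (1/4, 3/4) + 0.5 × (2/7, 5/7) = (0.267857, 0.732143)

D_KL(P||M) = 0.0008 nats
D_KL(Q||M) = 0.0008 nats

JSD(P||Q) = 0.5 × 0.0008 + 0.5 × 0.0008 = 0.0008 nats

Unlike KL divergence, JSD is symmetric and bounded: 0 ≤ JSD ≤ log(2).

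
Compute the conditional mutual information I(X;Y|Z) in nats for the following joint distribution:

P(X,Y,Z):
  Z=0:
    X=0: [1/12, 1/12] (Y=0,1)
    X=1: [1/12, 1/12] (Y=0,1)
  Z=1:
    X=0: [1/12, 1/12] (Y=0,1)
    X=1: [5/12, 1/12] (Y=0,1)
0.0341 nats

Conditional mutual information: I(X;Y|Z) = H(X|Z) + H(Y|Z) - H(X,Y|Z)

H(Z) = 0.6365
H(X,Z) = 1.2425 → H(X|Z) = 0.6059
H(Y,Z) = 1.2425 → H(Y|Z) = 0.6059
H(X,Y,Z) = 1.8143 → H(X,Y|Z) = 1.1778

I(X;Y|Z) = 0.6059 + 0.6059 - 1.1778 = 0.0341 nats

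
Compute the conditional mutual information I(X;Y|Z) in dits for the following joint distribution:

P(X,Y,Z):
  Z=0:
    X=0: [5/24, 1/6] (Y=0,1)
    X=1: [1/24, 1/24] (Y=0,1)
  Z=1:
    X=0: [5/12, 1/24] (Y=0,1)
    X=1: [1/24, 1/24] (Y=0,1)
0.0155 dits

Conditional mutual information: I(X;Y|Z) = H(X|Z) + H(Y|Z) - H(X,Y|Z)

H(Z) = 0.2995
H(X,Z) = 0.4949 → H(X|Z) = 0.1954
H(Y,Z) = 0.5377 → H(Y|Z) = 0.2381
H(X,Y,Z) = 0.7176 → H(X,Y|Z) = 0.4181

I(X;Y|Z) = 0.1954 + 0.2381 - 0.4181 = 0.0155 dits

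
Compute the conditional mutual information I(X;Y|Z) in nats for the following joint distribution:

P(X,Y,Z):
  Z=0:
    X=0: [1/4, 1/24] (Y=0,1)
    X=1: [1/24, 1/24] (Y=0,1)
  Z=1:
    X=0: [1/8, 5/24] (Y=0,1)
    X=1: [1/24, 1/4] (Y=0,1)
0.0436 nats

Conditional mutual information: I(X;Y|Z) = H(X|Z) + H(Y|Z) - H(X,Y|Z)

H(Z) = 0.6616
H(X,Z) = 1.2920 → H(X|Z) = 0.6305
H(Y,Z) = 1.2227 → H(Y|Z) = 0.5611
H(X,Y,Z) = 1.8095 → H(X,Y|Z) = 1.1480

I(X;Y|Z) = 0.6305 + 0.5611 - 1.1480 = 0.0436 nats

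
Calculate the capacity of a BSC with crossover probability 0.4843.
0.0007 bits

For a binary symmetric channel (BSC) with error probability p:
Capacity C = 1 - H(p) bits per symbol

where H(p) = -p log₂(p) - (1-p) log₂(1-p) is the binary entropy function.

H(0.4843) = 0.9993 bits
C = 1 - 0.9993 = 0.0007 bits per symbol

This means we can reliably transmit up to 0.0007 bits of information per channel use.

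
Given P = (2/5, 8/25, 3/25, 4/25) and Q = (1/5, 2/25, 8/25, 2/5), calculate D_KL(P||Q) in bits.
0.6587 bits

KL divergence: D_KL(P||Q) = Σ p(x) log(p(x)/q(x))

Computing term by term:
  x=0: 2/5 × log_2[(2/5)/(1/5)] = 2/5 × 1.0000 = 0.4000
  x=1: 8/25 × log_2[(8/25)/(2/25)] = 8/25 × 2.0000 = 0.6400
  x=2: 3/25 × log_2[(3/25)/(8/25)] = 3/25 × -1.4150 = -0.1698
  x=3: 4/25 × log_2[(4/25)/(2/5)] = 4/25 × -1.3219 = -0.2115

D_KL(P||Q) = 0.6587 bits

Note: KL divergence is always non-negative and equals 0 iff P = Q.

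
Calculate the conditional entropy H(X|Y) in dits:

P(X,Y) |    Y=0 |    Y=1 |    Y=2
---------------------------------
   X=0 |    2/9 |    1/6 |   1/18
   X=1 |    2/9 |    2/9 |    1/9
0.2952 dits

Using the chain rule: H(X|Y) = H(X,Y) - H(Y)

First, compute H(X,Y) = 0.7409 dits

Marginal P(Y) = (4/9, 7/18, 1/6)
H(Y) = 0.4457 dits

H(X|Y) = H(X,Y) - H(Y) = 0.7409 - 0.4457 = 0.2952 dits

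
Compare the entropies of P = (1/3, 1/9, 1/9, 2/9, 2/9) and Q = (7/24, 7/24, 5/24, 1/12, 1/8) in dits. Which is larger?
P

Computing entropies in dits:
H(P) = 0.6614
H(Q) = 0.6569

Distribution P has higher entropy.

Intuition: The distribution closer to uniform (more spread out) has higher entropy.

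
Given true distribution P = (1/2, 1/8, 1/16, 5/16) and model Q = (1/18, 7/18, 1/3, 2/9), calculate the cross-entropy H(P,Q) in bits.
3.0324 bits

Cross-entropy: H(P,Q) = -Σ p(x) log q(x)

Alternatively: H(P,Q) = H(P) + D_KL(P||Q)
H(P) = 1.6494 bits
D_KL(P||Q) = 1.3830 bits

H(P,Q) = 1.6494 + 1.3830 = 3.0324 bits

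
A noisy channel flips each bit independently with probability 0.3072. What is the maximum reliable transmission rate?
0.1101 bits

For a binary symmetric channel (BSC) with error probability p:
Capacity C = 1 - H(p) bits per symbol

where H(p) = -p log₂(p) - (1-p) log₂(1-p) is the binary entropy function.

H(0.3072) = 0.8899 bits
C = 1 - 0.8899 = 0.1101 bits per symbol

This means we can reliably transmit up to 0.1101 bits of information per channel use.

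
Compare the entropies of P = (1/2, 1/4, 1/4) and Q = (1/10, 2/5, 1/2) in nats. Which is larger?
P

Computing entropies in nats:
H(P) = 1.0397
H(Q) = 0.9433

Distribution P has higher entropy.

Intuition: The distribution closer to uniform (more spread out) has higher entropy.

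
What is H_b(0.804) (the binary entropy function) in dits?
0.2149 dits

The binary entropy function is:
H(p) = -p log(p) - (1-p) log(1-p)

H(0.804) = -0.804 × log_10(0.804) - 0.196 × log_10(0.196)
H(0.804) = 0.2149 dits

Note: Binary entropy is maximized at p=0.5 (H=1 bit) and minimized at p=0 or p=1 (H=0).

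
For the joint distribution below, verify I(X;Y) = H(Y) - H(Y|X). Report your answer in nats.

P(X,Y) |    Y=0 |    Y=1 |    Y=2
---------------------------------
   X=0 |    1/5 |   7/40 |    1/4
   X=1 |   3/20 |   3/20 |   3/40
I(X;Y) = 0.0227 nats

Mutual information has multiple equivalent forms:
- I(X;Y) = H(X) - H(X|Y)
- I(X;Y) = H(Y) - H(Y|X)
- I(X;Y) = H(X) + H(Y) - H(X,Y)

Computing all quantities:
H(X) = 0.6616, H(Y) = 1.0980, H(X,Y) = 1.7369
H(X|Y) = 0.6389, H(Y|X) = 1.0753

Verification:
H(X) - H(X|Y) = 0.6616 - 0.6389 = 0.0227
H(Y) - H(Y|X) = 1.0980 - 1.0753 = 0.0227
H(X) + H(Y) - H(X,Y) = 0.6616 + 1.0980 - 1.7369 = 0.0227

All forms give I(X;Y) = 0.0227 nats. ✓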